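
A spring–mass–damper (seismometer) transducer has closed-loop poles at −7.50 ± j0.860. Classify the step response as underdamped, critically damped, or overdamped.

Since the poles form a complex-conjugate pair with nonzero imaginary part, the response is underdamped.

underdamped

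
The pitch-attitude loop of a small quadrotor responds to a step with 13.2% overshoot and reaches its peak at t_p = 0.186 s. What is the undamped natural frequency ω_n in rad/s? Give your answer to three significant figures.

ζ from %OS: ζ = |ln 0.132|/√(π²+ln²0.132) = 0.542.
t_p = π/ω_d ⇒ ω_d = 16.9 rad/s; then ω_n = ω_d/√(1−ζ²) = 20.1 rad/s.

ω_n ≈ 20.1 rad/s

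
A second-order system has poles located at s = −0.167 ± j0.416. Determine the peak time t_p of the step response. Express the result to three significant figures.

t_p ≈ 7.55 s

t_p = π/ω_d with ω_d = 0.416 (the imaginary part), so t_p = 7.55 s.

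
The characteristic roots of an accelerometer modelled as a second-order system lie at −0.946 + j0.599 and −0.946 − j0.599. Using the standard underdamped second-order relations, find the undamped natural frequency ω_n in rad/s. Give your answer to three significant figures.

|pole| = ω_n = √(0.946² + 0.599²) = 1.12 rad/s; ζ = cos θ = σ/ω_n = 0.845.

ω_n ≈ 1.12 rad/s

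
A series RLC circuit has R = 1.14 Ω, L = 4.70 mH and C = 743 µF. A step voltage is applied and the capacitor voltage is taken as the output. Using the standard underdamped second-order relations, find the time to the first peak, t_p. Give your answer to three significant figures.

t_p ≈ 0.00603 s

For a series RLC circuit (capacitor voltage as output), ω_n = 1/√(LC) = 1/√(4.70 mH · 743 µF) = 535 rad/s.
ζ = (R/2)·√(C/L) = (1.14/2)·√(743 µF/4.70 mH) = 0.227.
ω_d = ω_n√(1−ζ²) = 521 rad/s. t_p = π/ω_d = 0.00603 s.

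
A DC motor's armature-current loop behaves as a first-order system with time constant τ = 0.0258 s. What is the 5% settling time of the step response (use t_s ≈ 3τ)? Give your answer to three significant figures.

t_s ≈ 0.0774 s

t_s ≈ 3τ = 0.0774 s.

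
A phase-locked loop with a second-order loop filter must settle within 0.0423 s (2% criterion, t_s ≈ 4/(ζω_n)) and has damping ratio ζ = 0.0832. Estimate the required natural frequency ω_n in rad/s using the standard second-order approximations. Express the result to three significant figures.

ω_n ≈ 1140 rad/s

Rearranging t_s ≈ 4/(ζω_n) gives ω_n = 4/(ζ·t_s) = 4/(0.0832 × 0.0423) = 1140 rad/s.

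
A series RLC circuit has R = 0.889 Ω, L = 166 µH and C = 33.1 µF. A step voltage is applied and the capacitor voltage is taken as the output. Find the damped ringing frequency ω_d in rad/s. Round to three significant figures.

ω_d ≈ 13200 rad/s

For a series RLC circuit (capacitor voltage as output), ω_n = 1/√(LC) = 1/√(166 µH · 33.1 µF) = 13500 rad/s.
ζ = (R/2)·√(C/L) = (0.889/2)·√(33.1 µF/166 µH) = 0.198.
The damped frequency ω_d = ω_n√(1−ζ²) = 13200 rad/s.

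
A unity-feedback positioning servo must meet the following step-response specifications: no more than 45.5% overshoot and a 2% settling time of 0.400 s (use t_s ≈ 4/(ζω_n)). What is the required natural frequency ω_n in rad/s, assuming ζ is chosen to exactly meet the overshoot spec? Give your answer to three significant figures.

ζ = −ln(OS)/√(π² + (ln OS)²). With OS = 0.455, ln OS = −0.7875 and ζ = 0.7875/3.239 = 0.243.
From t_s ≈ 4/(ζω_n): ω_n = 4/(ζ·t_s) = 4/(0.243·0.400) = 41.1 rad/s.

ω_n ≈ 41.1 rad/s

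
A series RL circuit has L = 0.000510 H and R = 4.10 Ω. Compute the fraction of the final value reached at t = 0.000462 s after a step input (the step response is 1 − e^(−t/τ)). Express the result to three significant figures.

y/y_∞ ≈ 0.976

τ = L/R = 0.000510/4.10 = 0.000124 s.
y(t)/y_∞ = 1 − e^(−t/τ) = 1 − e^(−0.000462/0.000124) = 1 − e^(−3.71) = 0.976.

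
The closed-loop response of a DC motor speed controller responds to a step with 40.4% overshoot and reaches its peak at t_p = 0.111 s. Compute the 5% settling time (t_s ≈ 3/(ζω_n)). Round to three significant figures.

From the overshoot, ζ = −ln(OS)/√(π²+ln²(OS)) = 0.277.
t_p = π/ω_d ⇒ ω_d = 28.3 rad/s; then ω_n = ω_d/√(1−ζ²) = 29.5 rad/s.
t_s ≈ 3/(ζω_n) = 3/(0.277·29.5) = 0.367 s.

t_s ≈ 0.367 s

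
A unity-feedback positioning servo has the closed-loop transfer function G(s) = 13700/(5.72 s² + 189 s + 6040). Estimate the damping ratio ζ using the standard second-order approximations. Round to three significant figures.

ζ ≈ 0.508

Dividing through by 5.72: denominator becomes s² + 33.04 s + 1056.
So ω_n = √1056 = 32.5 rad/s and ζ = 33.04/(2·32.5) = 0.508.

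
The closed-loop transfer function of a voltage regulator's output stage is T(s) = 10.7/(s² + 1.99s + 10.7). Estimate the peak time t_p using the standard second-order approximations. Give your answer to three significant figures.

t_p ≈ 1.01 s

Comparing the denominator to s² + 2ζω_n s + ω_n²: ω_n = √10.7 = 3.27 rad/s, and 2ζω_n = 1.99 so ζ = 1.99/(2·3.27) = 0.304.
ω_d = ω_n√(1−ζ²) = 3.12 rad/s. Then t_p = π/ω_d = 1.01 s.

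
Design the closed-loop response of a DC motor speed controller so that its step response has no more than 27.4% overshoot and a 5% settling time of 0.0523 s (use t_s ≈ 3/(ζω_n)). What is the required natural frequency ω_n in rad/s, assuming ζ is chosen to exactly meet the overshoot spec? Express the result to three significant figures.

ω_n ≈ 151 rad/s

From %OS = 100·exp(−πζ/√(1−ζ²)), invert to get ζ = −ln(OS)/√(π² + ln²(OS)) with OS = 0.274.
−ln 0.274 = 1.295, so ζ = 1.295/√(π² + 1.676) = 0.381.
Then ω_n = 3/(ζ t_s) = 3/(0.381 × 0.0523) = 151 rad/s.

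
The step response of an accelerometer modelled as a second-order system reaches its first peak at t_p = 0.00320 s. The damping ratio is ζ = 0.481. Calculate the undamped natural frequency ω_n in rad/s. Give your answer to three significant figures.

ω_n ≈ 1120 rad/s

Peak time t_p = π/ω_d, so ω_d = π/t_p = π/0.00320 = 982 rad/s.
ω_n = ω_d/√(1−ζ²) = 982/√0.769 = 1120 rad/s.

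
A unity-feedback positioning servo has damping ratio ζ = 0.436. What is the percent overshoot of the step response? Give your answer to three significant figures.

For an underdamped second-order system, %OS = 100·exp(−πζ/√(1−ζ²)).
πζ/√(1−ζ²) = π·0.436/√(1−0.190) = 1.522, so %OS = 100·e^(−1.522) = 21.8%.

%OS ≈ 21.8%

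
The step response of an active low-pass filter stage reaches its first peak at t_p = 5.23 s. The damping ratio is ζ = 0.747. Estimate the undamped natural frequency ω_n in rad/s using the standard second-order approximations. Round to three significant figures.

ω_n ≈ 0.904 rad/s

Peak time t_p = π/ω_d, so ω_d = π/t_p = π/5.23 = 0.601 rad/s.
ω_n = ω_d/√(1−ζ²) = 0.601/√0.442 = 0.904 rad/s.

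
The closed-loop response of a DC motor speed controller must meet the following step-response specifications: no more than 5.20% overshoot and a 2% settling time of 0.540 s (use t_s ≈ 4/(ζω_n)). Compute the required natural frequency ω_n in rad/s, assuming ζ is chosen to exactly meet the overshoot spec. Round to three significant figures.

ω_n ≈ 10.8 rad/s

From %OS = 100·exp(−πζ/√(1−ζ²)), invert to get ζ = −ln(OS)/√(π² + ln²(OS)) with OS = 0.0520.
−ln 0.0520 = 2.957, so ζ = 2.957/√(π² + 8.741) = 0.685.
From t_s ≈ 4/(ζω_n): ω_n = 4/(ζ·t_s) = 4/(0.685·0.540) = 10.8 rad/s.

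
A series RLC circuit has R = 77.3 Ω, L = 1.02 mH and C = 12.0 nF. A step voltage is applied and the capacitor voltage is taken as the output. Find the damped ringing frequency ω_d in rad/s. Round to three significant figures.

ω_d ≈ 283000 rad/s

For a series RLC circuit (capacitor voltage as output), ω_n = 1/√(LC) = 1/√(1.02 mH · 12.0 nF) = 286000 rad/s.
ζ = (R/2)·√(C/L) = (77.3/2)·√(12.0 nF/1.02 mH) = 0.133.
ω_d = 286000·√(1 − 0.133²) = 283000 rad/s.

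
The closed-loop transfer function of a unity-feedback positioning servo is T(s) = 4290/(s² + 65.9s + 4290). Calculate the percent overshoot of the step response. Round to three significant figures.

Matching coefficients with s² + 2ζω_n s + ω_n² gives ω_n² = 4290 ⇒ ω_n = 65.5 rad/s, and ζ = 65.9/(2ω_n) = 0.503.
%OS = 100 e^{−πζ/√(1−ζ²)} with ζ = 0.503 gives 16.1%.

%OS ≈ 16.1%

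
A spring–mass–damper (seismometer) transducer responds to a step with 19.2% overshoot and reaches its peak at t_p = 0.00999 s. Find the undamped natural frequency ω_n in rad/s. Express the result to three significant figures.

ω_n ≈ 355 rad/s

ζ from %OS: ζ = |ln 0.192|/√(π²+ln²0.192) = 0.465.
t_p = π/ω_d ⇒ ω_d = 314 rad/s; then ω_n = ω_d/√(1−ζ²) = 355 rad/s.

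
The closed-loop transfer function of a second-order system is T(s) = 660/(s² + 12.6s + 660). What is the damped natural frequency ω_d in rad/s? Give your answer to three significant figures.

ω_n = √660 = 25.7 rad/s; ζ = 12.6/(2·25.7) = 0.245.
The damped frequency ω_d = ω_n√(1−ζ²) = 24.9 rad/s.

ω_d ≈ 24.9 rad/s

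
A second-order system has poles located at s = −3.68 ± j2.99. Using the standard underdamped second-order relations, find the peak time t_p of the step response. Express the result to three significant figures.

t_p = π/ω_d with ω_d = 2.99 (the imaginary part), so t_p = 1.05 s.

t_p ≈ 1.05 s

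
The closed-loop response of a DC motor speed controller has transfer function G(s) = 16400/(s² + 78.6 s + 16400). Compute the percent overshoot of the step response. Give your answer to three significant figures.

%OS ≈ 36.3%

ω_n = √16400 = 128 rad/s; ζ = 78.6/(2·128) = 0.307.
%OS = 100 e^{−πζ/√(1−ζ²)} with ζ = 0.307 gives 36.3%.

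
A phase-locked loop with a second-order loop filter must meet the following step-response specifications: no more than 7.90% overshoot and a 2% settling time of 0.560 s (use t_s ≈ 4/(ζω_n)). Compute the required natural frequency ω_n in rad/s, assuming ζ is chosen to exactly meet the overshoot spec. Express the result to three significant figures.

ω_n ≈ 11.4 rad/s

ζ = −ln(OS)/√(π² + (ln OS)²). With OS = 0.0790, ln OS = −2.538 and ζ = 2.538/4.039 = 0.628.
Then ω_n = 4/(ζ t_s) = 4/(0.628 × 0.560) = 11.4 rad/s.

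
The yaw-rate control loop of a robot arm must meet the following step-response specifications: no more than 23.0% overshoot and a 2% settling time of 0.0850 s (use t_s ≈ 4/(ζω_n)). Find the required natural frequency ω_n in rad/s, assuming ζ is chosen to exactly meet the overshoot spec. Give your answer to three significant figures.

ω_n ≈ 111 rad/s

Inverting the overshoot relation: ζ = |ln 0.230|/√(π² + ln²0.230) = 0.424.
From t_s ≈ 4/(ζω_n): ω_n = 4/(ζ·t_s) = 4/(0.424·0.0850) = 111 rad/s.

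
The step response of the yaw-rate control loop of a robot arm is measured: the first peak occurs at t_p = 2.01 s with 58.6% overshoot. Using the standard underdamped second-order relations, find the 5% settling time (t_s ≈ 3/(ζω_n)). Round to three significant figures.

t_s ≈ 11.3 s

From the overshoot, ζ = −ln(OS)/√(π²+ln²(OS)) = 0.168.
From t_p = π/ω_d, ω_d = π/2.01 = 1.56 rad/s, so ω_n = ω_d/√(1−ζ²) = 1.59 rad/s.
t_s ≈ 3/(ζω_n) = 3/(0.168·1.59) = 11.3 s.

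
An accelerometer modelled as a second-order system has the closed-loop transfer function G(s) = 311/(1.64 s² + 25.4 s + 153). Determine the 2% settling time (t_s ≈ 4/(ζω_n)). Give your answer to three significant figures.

t_s ≈ 0.517 s

Dividing through by 1.64: denominator becomes s² + 15.49 s + 93.29.
So ω_n = √93.29 = 9.66 rad/s and ζ = 15.49/(2·9.66) = 0.802.
t_s ≈ 4/(ζω_n) = 0.517 s.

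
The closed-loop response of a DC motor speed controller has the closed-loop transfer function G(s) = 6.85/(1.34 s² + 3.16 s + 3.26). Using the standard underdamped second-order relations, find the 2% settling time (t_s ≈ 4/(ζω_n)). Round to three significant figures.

t_s ≈ 3.39 s

Dividing through by 1.34: denominator becomes s² + 2.358 s + 2.433.
So ω_n = √2.433 = 1.56 rad/s and ζ = 2.358/(2·1.56) = 0.756.
t_s ≈ 4/(ζω_n) = 3.39 s.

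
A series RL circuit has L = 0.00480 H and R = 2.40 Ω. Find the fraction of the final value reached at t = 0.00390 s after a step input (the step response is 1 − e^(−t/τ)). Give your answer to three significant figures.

τ = L/R = 0.00480/2.40 = 0.00200 s.
y(t)/y_∞ = 1 − e^(−t/τ) = 1 − e^(−0.00390/0.00200) = 1 − e^(−1.95) = 0.858.

y/y_∞ ≈ 0.858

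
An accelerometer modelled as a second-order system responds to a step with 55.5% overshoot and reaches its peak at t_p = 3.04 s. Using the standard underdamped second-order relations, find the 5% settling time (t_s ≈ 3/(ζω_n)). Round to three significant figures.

From the overshoot, ζ = −ln(OS)/√(π²+ln²(OS)) = 0.184.
From t_p = π/ω_d, ω_d = π/3.04 = 1.03 rad/s, so ω_n = ω_d/√(1−ζ²) = 1.05 rad/s.
t_s ≈ 3/(ζω_n) = 3/(0.184·1.05) = 15.5 s.

t_s ≈ 15.5 s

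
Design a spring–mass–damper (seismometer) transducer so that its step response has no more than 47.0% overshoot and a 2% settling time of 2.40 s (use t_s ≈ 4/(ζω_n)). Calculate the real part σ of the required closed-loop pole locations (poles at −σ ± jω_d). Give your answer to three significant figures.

σ ≈ 1.67

The settling-time spec alone fixes σ = ζω_n = 4/t_s = 4/2.40 = 1.67.
(Overshoot then fixes ζ = 0.234 and hence ω_d = σ·√(1−ζ²)/ζ = 6.93 rad/s.)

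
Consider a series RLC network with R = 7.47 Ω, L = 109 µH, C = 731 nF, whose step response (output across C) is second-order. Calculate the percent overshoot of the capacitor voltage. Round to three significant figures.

%OS ≈ 36.4%

For a series RLC circuit (capacitor voltage as output), ω_n = 1/√(LC) = 1/√(109 µH · 731 nF) = 112000 rad/s.
ζ = (R/2)·√(C/L) = (7.47/2)·√(731 nF/109 µH) = 0.306.
Overshoot: exp(−π·0.306/√(1−0.306²)) = 0.364, i.e. 36.4%.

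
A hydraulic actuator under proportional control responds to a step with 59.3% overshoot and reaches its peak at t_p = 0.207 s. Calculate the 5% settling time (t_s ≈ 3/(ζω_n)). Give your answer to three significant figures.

The overshoot fixes ζ = −ln(OS)/√(π²+ln²(OS)) = 0.164.
From t_p = π/ω_d, ω_d = π/0.207 = 15.2 rad/s, so ω_n = ω_d/√(1−ζ²) = 15.4 rad/s.
t_s ≈ 3/(ζω_n) = 3/(0.164·15.4) = 1.19 s.

t_s ≈ 1.19 s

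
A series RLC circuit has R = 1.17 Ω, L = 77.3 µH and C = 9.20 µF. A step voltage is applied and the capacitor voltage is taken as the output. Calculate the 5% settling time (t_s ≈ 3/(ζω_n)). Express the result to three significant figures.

t_s ≈ 0.000396 s

For a series RLC circuit (capacitor voltage as output), ω_n = 1/√(LC) = 1/√(77.3 µH · 9.20 µF) = 37500 rad/s.
ζ = (R/2)·√(C/L) = (1.17/2)·√(9.20 µF/77.3 µH) = 0.202.
t_s ≈ 3/(ζω_n) = 0.000396 s.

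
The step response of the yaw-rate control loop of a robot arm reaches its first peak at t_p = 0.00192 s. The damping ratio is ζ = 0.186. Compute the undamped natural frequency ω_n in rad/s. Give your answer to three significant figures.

Peak time t_p = π/ω_d, so ω_d = π/t_p = π/0.00192 = 1640 rad/s.
ω_n = ω_d/√(1−ζ²) = 1640/√0.965 = 1670 rad/s.

ω_n ≈ 1670 rad/s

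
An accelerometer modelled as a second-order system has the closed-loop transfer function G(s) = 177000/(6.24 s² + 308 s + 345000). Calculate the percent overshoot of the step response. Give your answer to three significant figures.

%OS ≈ 71.8%

Dividing through by 6.24: denominator becomes s² + 49.36 s + 55290.
So ω_n = √55290 = 235 rad/s and ζ = 49.36/(2·235) = 0.105.
Overshoot: exp(−π·0.105/√(1−0.105²)) = 0.718, i.e. 71.8%.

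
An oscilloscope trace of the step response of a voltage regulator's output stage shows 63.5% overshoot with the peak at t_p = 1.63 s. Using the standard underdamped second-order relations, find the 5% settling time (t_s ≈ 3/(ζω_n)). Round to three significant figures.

t_s ≈ 10.8 s

From the overshoot, ζ = −ln(OS)/√(π²+ln²(OS)) = 0.143.
t_p = π/ω_d ⇒ ω_d = 1.93 rad/s; then ω_n = ω_d/√(1−ζ²) = 1.95 rad/s.
t_s ≈ 3/(ζω_n) = 3/(0.143·1.95) = 10.8 s.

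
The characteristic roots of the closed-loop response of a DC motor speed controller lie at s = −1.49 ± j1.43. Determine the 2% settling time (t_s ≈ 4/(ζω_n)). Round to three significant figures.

For poles at −σ ± jω_d, ζω_n = σ = 1.49, so t_s ≈ 4/σ = 2.68 s.

t_s ≈ 2.68 s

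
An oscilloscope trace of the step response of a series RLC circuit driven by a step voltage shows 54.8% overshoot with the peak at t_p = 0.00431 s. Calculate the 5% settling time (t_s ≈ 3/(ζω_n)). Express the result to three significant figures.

ζ from %OS: ζ = |ln 0.548|/√(π²+ln²0.548) = 0.188.
t_p = π/ω_d ⇒ ω_d = 729 rad/s; then ω_n = ω_d/√(1−ζ²) = 742 rad/s.
t_s ≈ 3/(ζω_n) = 3/(0.188·742) = 0.0215 s.

t_s ≈ 0.0215 s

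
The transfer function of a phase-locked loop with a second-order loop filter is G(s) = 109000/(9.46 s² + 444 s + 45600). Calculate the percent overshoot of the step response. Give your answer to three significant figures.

Dividing through by 9.46: denominator becomes s² + 46.93 s + 4820.
So ω_n = √4820 = 69.4 rad/s and ζ = 46.93/(2·69.4) = 0.338.
%OS = 100·exp(−πζ/√(1−ζ²)) = 32.4%.

%OS ≈ 32.4%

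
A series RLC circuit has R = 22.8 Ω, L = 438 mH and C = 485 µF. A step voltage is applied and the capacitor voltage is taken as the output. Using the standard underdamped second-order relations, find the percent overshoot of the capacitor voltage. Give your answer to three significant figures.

%OS ≈ 27.6%

For a series RLC circuit (capacitor voltage as output), ω_n = 1/√(LC) = 1/√(438 mH · 485 µF) = 68.6 rad/s.
ζ = (R/2)·√(C/L) = (22.8/2)·√(485 µF/438 mH) = 0.379.
Overshoot: exp(−π·0.379/√(1−0.379²)) = 0.276, i.e. 27.6%.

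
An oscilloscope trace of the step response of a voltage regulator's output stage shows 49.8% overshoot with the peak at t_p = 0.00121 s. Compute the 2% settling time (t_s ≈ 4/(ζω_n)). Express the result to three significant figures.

ζ from %OS: ζ = |ln 0.498|/√(π²+ln²0.498) = 0.217.
From t_p = π/ω_d, ω_d = π/0.00121 = 2600 rad/s, so ω_n = ω_d/√(1−ζ²) = 2660 rad/s.
t_s ≈ 4/(ζω_n) = 4/(0.217·2660) = 0.00694 s.

t_s ≈ 0.00694 s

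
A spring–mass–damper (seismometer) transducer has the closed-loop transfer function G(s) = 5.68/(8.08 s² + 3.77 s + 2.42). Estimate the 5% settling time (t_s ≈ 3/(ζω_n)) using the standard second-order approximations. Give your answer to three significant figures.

t_s ≈ 12.9 s

Dividing through by 8.08: denominator becomes s² + 0.4666 s + 0.2995.
So ω_n = √0.2995 = 0.547 rad/s and ζ = 0.4666/(2·0.547) = 0.426.
t_s ≈ 3/(ζω_n) = 12.9 s.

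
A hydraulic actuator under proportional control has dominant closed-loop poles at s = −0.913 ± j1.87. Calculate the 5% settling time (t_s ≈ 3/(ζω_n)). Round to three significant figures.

t_s ≈ 3.29 s

For poles at −σ ± jω_d, ζω_n = σ = 0.913, so t_s ≈ 3/σ = 3.29 s.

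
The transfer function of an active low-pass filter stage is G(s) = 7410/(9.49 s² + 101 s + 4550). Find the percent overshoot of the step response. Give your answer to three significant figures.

%OS ≈ 45.5%

Dividing through by 9.49: denominator becomes s² + 10.64 s + 479.5.
So ω_n = √479.5 = 21.9 rad/s and ζ = 10.64/(2·21.9) = 0.243.
%OS = 100·exp(−πζ/√(1−ζ²)) = 45.5%.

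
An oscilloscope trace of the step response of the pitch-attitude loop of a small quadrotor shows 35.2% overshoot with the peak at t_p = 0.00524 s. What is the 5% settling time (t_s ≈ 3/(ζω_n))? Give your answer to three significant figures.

t_s ≈ 0.0151 s

ζ from %OS: ζ = |ln 0.352|/√(π²+ln²0.352) = 0.315.
From t_p = π/ω_d, ω_d = π/0.00524 = 600 rad/s, so ω_n = ω_d/√(1−ζ²) = 632 rad/s.
t_s ≈ 3/(ζω_n) = 3/(0.315·632) = 0.0151 s.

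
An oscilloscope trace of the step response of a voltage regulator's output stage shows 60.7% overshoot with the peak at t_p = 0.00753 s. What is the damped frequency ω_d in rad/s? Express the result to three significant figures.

ω_d ≈ 417 rad/s

t_p = π/ω_d, so ω_d = π/0.00753 = 417 rad/s.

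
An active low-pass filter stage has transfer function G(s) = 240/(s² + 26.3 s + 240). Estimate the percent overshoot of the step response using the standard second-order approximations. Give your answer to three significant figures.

%OS ≈ 0.645%

Matching coefficients with s² + 2ζω_n s + ω_n² gives ω_n² = 240 ⇒ ω_n = 15.5 rad/s, and ζ = 26.3/(2ω_n) = 0.849.
Overshoot: exp(−π·0.849/√(1−0.849²)) = 0.00645, i.e. 0.645%.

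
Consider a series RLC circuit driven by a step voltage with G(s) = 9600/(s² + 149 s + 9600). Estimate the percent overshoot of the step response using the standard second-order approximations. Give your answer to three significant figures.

%OS ≈ 2.53%

ω_n = √9600 = 98.0 rad/s; ζ = 149/(2·98.0) = 0.760.
%OS = 100 e^{−πζ/√(1−ζ²)} with ζ = 0.760 gives 2.53%.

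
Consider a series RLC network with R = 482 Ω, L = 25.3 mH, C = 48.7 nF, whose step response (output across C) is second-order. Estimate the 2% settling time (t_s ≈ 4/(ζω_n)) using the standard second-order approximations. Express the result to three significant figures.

t_s ≈ 0.000420 s

For a series RLC circuit (capacitor voltage as output), ω_n = 1/√(LC) = 1/√(25.3 mH · 48.7 nF) = 28500 rad/s.
ζ = (R/2)·√(C/L) = (482/2)·√(48.7 nF/25.3 mH) = 0.334.
t_s ≈ 4/(ζω_n) = 0.000420 s.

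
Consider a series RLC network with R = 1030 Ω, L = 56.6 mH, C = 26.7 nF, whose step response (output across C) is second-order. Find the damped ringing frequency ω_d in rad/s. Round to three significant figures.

For a series RLC circuit (capacitor voltage as output), ω_n = 1/√(LC) = 1/√(56.6 mH · 26.7 nF) = 25700 rad/s.
ζ = (R/2)·√(C/L) = (1030/2)·√(26.7 nF/56.6 mH) = 0.354.
ω_d = ω_n√(1−ζ²) = 24100 rad/s.

ω_d ≈ 24100 rad/s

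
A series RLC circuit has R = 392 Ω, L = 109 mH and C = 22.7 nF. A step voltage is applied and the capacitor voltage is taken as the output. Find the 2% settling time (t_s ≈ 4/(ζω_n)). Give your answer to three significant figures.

For a series RLC circuit (capacitor voltage as output), ω_n = 1/√(LC) = 1/√(109 mH · 22.7 nF) = 20100 rad/s.
ζ = (R/2)·√(C/L) = (392/2)·√(22.7 nF/109 mH) = 0.0894.
t_s ≈ 4/(ζω_n) = 0.00222 s.

t_s ≈ 0.00222 s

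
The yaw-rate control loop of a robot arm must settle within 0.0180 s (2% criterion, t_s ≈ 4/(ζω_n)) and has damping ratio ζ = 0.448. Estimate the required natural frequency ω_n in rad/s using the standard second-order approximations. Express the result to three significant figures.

ω_n ≈ 496 rad/s

Rearranging t_s ≈ 4/(ζω_n) gives ω_n = 4/(ζ·t_s) = 4/(0.448 × 0.0180) = 496 rad/s.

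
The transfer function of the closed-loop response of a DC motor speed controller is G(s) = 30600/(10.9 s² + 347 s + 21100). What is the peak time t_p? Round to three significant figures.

t_p ≈ 0.0766 s

Dividing through by 10.9: denominator becomes s² + 31.83 s + 1936.
So ω_n = √1936 = 44.0 rad/s and ζ = 31.83/(2·44.0) = 0.362.
ω_d = 44.0·√(1 − 0.362²) = 41.0 rad/s. t_p = π/ω_d = 0.0766 s.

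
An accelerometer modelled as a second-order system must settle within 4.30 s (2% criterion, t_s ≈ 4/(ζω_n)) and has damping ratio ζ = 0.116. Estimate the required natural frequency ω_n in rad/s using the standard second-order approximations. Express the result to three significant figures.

ω_n ≈ 8.02 rad/s

Rearranging t_s ≈ 4/(ζω_n) gives ω_n = 4/(ζ·t_s) = 4/(0.116 × 4.30) = 8.02 rad/s.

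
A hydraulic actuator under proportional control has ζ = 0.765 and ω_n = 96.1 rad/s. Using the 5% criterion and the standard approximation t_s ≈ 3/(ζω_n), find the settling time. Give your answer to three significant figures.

t_s ≈ 3/(ζω_n) = 3/(0.765 × 96.1) = 0.0408 s.

t_s ≈ 0.0408 s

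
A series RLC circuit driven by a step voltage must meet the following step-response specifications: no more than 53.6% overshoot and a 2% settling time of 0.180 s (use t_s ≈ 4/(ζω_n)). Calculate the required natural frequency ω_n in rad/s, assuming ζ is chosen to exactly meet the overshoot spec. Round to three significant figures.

ω_n ≈ 114 rad/s

ζ = −ln(OS)/√(π² + (ln OS)²). With OS = 0.536, ln OS = −0.6236 and ζ = 0.6236/3.203 = 0.195.
Then ω_n = 4/(ζ t_s) = 4/(0.195 × 0.180) = 114 rad/s.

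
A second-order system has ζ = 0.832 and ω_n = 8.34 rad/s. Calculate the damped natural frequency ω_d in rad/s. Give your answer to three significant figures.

ω_d = ω_n√(1−ζ²) = 8.34·√0.308 = 4.63 rad/s.

ω_d ≈ 4.63 rad/s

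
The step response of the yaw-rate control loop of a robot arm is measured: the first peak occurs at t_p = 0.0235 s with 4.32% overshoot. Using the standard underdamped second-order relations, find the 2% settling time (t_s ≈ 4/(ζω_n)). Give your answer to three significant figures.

ζ from %OS: ζ = |ln 0.0432|/√(π²+ln²0.0432) = 0.707.
From t_p = π/ω_d, ω_d = π/0.0235 = 134 rad/s, so ω_n = ω_d/√(1−ζ²) = 189 rad/s.
t_s ≈ 4/(ζω_n) = 4/(0.707·189) = 0.0299 s.

t_s ≈ 0.0299 s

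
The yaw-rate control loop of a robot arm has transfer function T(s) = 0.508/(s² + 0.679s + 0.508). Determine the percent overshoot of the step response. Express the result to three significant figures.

%OS ≈ 18.2%

Matching coefficients with s² + 2ζω_n s + ω_n² gives ω_n² = 0.508 ⇒ ω_n = 0.713 rad/s, and ζ = 0.679/(2ω_n) = 0.476.
%OS = 100·exp(−πζ/√(1−ζ²)) = 18.2%.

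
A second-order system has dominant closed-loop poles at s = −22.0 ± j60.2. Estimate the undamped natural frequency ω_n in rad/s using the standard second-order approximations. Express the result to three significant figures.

With σ = 22.0, ω_d = 60.2: ω_n = √(σ²+ω_d²) = 64.1 rad/s, ζ = σ/ω_n = 0.343.

ω_n ≈ 64.1 rad/s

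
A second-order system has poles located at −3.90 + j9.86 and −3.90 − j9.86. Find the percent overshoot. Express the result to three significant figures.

The poles are at −σ ± jω_d with σ = 3.90 and ω_d = 9.86, so ω_n = √(σ²+ω_d²) = 10.6 rad/s and ζ = σ/ω_n = 0.368.
Overshoot: exp(−π·0.368/√(1−0.368²)) = 0.289, i.e. 28.9%.

%OS ≈ 28.9%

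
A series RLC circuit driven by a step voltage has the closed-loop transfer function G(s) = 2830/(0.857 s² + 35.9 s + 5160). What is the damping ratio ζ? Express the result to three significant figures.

ζ ≈ 0.270

Dividing through by 0.857: denominator becomes s² + 41.89 s + 6021.
So ω_n = √6021 = 77.6 rad/s and ζ = 41.89/(2·77.6) = 0.270.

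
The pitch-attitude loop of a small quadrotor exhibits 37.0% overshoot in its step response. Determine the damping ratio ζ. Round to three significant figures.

From %OS = 100·exp(−πζ/√(1−ζ²)), invert to get ζ = −ln(OS)/√(π² + ln²(OS)) with OS = 0.370.
−ln 0.370 = 0.9943, so ζ = 0.9943/√(π² + 0.9885) = 0.302.

ζ ≈ 0.302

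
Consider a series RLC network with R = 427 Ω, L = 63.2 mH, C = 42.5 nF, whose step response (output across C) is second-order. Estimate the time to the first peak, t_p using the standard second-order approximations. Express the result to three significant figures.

For a series RLC circuit (capacitor voltage as output), ω_n = 1/√(LC) = 1/√(63.2 mH · 42.5 nF) = 19300 rad/s.
ζ = (R/2)·√(C/L) = (427/2)·√(42.5 nF/63.2 mH) = 0.175.
ω_d = ω_n√(1−ζ²) = 19000 rad/s. t_p = π/ω_d = 0.000165 s.

t_p ≈ 0.000165 s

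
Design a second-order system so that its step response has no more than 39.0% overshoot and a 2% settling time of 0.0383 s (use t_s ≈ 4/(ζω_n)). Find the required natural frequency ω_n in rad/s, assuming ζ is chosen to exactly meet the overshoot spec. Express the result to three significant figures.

ω_n ≈ 364 rad/s

From %OS = 100·exp(−πζ/√(1−ζ²)), invert to get ζ = −ln(OS)/√(π² + ln²(OS)) with OS = 0.390.
−ln 0.390 = 0.9416, so ζ = 0.9416/√(π² + 0.8866) = 0.287.
Then ω_n = 4/(ζ t_s) = 4/(0.287 × 0.0383) = 364 rad/s.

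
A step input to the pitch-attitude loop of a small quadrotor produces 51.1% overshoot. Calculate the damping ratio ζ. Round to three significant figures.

ζ ≈ 0.209

ζ = −ln(OS)/√(π² + (ln OS)²). With OS = 0.511, ln OS = −0.6714 and ζ = 0.6714/3.213 = 0.209.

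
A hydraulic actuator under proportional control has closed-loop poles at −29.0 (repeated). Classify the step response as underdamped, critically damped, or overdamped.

Since there is a repeated negative-real pole, the response is critically damped.

critically damped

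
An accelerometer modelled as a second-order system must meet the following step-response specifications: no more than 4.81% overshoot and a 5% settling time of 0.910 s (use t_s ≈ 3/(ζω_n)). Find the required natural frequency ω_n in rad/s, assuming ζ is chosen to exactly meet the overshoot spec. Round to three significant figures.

Inverting the overshoot relation: ζ = |ln 0.0481|/√(π² + ln²0.0481) = 0.695.
From t_s ≈ 3/(ζω_n): ω_n = 3/(ζ·t_s) = 3/(0.695·0.910) = 4.75 rad/s.

ω_n ≈ 4.75 rad/s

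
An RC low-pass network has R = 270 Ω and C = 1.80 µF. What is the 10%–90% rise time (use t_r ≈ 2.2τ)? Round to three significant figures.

τ = RC = 270 × 1.80 µF = 0.000486 s.
t_r ≈ 2.2τ = 0.00107 s.

t_r ≈ 0.00107 s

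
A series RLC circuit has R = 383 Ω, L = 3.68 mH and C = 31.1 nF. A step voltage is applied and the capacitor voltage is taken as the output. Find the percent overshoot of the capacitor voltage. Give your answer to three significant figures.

For a series RLC circuit (capacitor voltage as output), ω_n = 1/√(LC) = 1/√(3.68 mH · 31.1 nF) = 93500 rad/s.
ζ = (R/2)·√(C/L) = (383/2)·√(31.1 nF/3.68 mH) = 0.557.
%OS = 100 e^{−πζ/√(1−ζ²)} with ζ = 0.557 gives 12.2%.

%OS ≈ 12.2%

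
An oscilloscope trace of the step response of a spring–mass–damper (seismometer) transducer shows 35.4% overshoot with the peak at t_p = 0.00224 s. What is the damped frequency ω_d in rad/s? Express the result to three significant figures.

ω_d ≈ 1400 rad/s

t_p = π/ω_d, so ω_d = π/0.00224 = 1400 rad/s.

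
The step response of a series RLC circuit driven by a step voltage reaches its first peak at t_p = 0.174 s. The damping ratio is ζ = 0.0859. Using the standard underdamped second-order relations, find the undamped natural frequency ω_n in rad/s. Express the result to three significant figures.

ω_n ≈ 18.1 rad/s

Peak time t_p = π/ω_d, so ω_d = π/t_p = π/0.174 = 18.1 rad/s.
ω_n = ω_d/√(1−ζ²) = 18.1/√0.993 = 18.1 rad/s.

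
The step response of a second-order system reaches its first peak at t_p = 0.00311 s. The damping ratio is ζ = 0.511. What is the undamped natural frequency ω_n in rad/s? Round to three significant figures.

ω_n ≈ 1180 rad/s

Peak time t_p = π/ω_d, so ω_d = π/t_p = π/0.00311 = 1010 rad/s.
ω_n = ω_d/√(1−ζ²) = 1010/√0.739 = 1180 rad/s.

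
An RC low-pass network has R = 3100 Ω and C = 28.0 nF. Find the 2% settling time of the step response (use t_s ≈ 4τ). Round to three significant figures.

τ = RC = 3100 × 28.0 nF = 0.0000868 s.
t_s ≈ 4τ = 0.000347 s.

t_s ≈ 0.000347 s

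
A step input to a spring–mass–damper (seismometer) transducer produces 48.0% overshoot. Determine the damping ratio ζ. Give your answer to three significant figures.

ζ = −ln(OS)/√(π² + (ln OS)²). With OS = 0.480, ln OS = −0.7340 and ζ = 0.7340/3.226 = 0.228.

ζ ≈ 0.228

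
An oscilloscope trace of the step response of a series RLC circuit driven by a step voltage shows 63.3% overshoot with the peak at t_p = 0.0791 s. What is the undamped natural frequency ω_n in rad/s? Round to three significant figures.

The overshoot fixes ζ = −ln(OS)/√(π²+ln²(OS)) = 0.144.
t_p = π/ω_d ⇒ ω_d = 39.7 rad/s; then ω_n = ω_d/√(1−ζ²) = 40.1 rad/s.

ω_n ≈ 40.1 rad/s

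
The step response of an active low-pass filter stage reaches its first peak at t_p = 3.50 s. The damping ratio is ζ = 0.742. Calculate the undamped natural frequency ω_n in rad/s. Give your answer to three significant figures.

Peak time t_p = π/ω_d, so ω_d = π/t_p = π/3.50 = 0.898 rad/s.
ω_n = ω_d/√(1−ζ²) = 0.898/√0.449 = 1.34 rad/s.

ω_n ≈ 1.34 rad/s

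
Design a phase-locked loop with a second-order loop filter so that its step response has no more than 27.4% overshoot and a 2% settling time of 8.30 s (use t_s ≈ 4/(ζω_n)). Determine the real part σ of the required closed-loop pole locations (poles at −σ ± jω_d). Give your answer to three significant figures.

The settling-time spec alone fixes σ = ζω_n = 4/t_s = 4/8.30 = 0.482.
(Overshoot then fixes ζ = 0.381 and hence ω_d = σ·√(1−ζ²)/ζ = 1.17 rad/s.)

σ ≈ 0.482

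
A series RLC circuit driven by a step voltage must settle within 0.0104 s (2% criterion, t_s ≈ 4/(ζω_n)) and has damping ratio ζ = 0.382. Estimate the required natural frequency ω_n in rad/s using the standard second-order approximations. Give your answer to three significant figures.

Rearranging t_s ≈ 4/(ζω_n) gives ω_n = 4/(ζ·t_s) = 4/(0.382 × 0.0104) = 1010 rad/s.

ω_n ≈ 1010 rad/s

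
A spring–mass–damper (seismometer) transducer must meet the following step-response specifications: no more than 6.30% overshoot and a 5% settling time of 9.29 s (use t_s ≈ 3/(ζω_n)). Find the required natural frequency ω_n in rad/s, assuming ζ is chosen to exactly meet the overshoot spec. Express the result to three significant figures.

ω_n ≈ 0.489 rad/s

From %OS = 100·exp(−πζ/√(1−ζ²)), invert to get ζ = −ln(OS)/√(π² + ln²(OS)) with OS = 0.0630.
−ln 0.0630 = 2.765, so ζ = 2.765/√(π² + 7.643) = 0.661.
From t_s ≈ 3/(ζω_n): ω_n = 3/(ζ·t_s) = 3/(0.661·9.29) = 0.489 rad/s.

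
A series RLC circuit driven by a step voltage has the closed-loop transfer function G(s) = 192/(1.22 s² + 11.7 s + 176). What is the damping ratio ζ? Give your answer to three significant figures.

Dividing through by 1.22: denominator becomes s² + 9.590 s + 144.3.
So ω_n = √144.3 = 12.0 rad/s and ζ = 9.590/(2·12.0) = 0.399.

ζ ≈ 0.399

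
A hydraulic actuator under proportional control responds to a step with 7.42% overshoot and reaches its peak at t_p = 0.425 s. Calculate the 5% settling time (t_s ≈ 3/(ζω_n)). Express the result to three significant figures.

t_s ≈ 0.490 s

From the overshoot, ζ = −ln(OS)/√(π²+ln²(OS)) = 0.638.
From t_p = π/ω_d, ω_d = π/0.425 = 7.39 rad/s, so ω_n = ω_d/√(1−ζ²) = 9.60 rad/s.
t_s ≈ 3/(ζω_n) = 3/(0.638·9.60) = 0.490 s.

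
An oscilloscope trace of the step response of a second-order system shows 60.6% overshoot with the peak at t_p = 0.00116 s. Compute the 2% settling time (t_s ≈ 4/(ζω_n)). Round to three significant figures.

ζ from %OS: ζ = |ln 0.606|/√(π²+ln²0.606) = 0.157.
t_p = π/ω_d ⇒ ω_d = 2710 rad/s; then ω_n = ω_d/√(1−ζ²) = 2740 rad/s.
t_s ≈ 4/(ζω_n) = 4/(0.157·2740) = 0.00926 s.

t_s ≈ 0.00926 s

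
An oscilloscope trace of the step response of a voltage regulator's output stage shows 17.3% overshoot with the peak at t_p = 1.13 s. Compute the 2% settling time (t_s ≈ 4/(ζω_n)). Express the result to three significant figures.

t_s ≈ 2.58 s

ζ from %OS: ζ = |ln 0.173|/√(π²+ln²0.173) = 0.488.
t_p = π/ω_d ⇒ ω_d = 2.78 rad/s; then ω_n = ω_d/√(1−ζ²) = 3.18 rad/s.
t_s ≈ 4/(ζω_n) = 4/(0.488·3.18) = 2.58 s.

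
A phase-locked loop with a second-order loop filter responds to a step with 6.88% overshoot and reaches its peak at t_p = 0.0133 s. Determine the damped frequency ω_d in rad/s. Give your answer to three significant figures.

t_p = π/ω_d, so ω_d = π/0.0133 = 236 rad/s.

ω_d ≈ 236 rad/s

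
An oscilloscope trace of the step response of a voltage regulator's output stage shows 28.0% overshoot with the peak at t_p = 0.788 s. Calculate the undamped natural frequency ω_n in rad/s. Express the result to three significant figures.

ω_n ≈ 4.30 rad/s

ζ from %OS: ζ = |ln 0.280|/√(π²+ln²0.280) = 0.376.
From t_p = π/ω_d, ω_d = π/0.788 = 3.99 rad/s, so ω_n = ω_d/√(1−ζ²) = 4.30 rad/s.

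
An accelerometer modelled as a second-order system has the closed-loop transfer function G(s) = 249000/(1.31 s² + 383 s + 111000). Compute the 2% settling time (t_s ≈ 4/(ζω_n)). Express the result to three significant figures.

t_s ≈ 0.0274 s

Dividing through by 1.31: denominator becomes s² + 292.4 s + 84730.
So ω_n = √84730 = 291 rad/s and ζ = 292.4/(2·291) = 0.502.
t_s ≈ 4/(ζω_n) = 0.0274 s.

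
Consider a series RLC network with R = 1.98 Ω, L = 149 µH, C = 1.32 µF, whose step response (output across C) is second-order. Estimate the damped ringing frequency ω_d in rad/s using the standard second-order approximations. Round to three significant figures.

For a series RLC circuit (capacitor voltage as output), ω_n = 1/√(LC) = 1/√(149 µH · 1.32 µF) = 71300 rad/s.
ζ = (R/2)·√(C/L) = (1.98/2)·√(1.32 µF/149 µH) = 0.0932.
The damped frequency ω_d = ω_n√(1−ζ²) = 71000 rad/s.

ω_d ≈ 71000 rad/s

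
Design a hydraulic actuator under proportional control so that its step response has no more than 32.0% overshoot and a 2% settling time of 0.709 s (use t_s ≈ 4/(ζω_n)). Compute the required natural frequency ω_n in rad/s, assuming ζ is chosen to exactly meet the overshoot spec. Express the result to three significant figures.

ζ = −ln(OS)/√(π² + (ln OS)²). With OS = 0.320, ln OS = −1.139 and ζ = 1.139/3.342 = 0.341.
Then ω_n = 4/(ζ t_s) = 4/(0.341 × 0.709) = 16.5 rad/s.

ω_n ≈ 16.5 rad/s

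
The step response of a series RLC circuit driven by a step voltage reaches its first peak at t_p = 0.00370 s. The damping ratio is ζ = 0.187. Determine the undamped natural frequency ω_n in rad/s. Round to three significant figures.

Peak time t_p = π/ω_d, so ω_d = π/t_p = π/0.00370 = 849 rad/s.
ω_n = ω_d/√(1−ζ²) = 849/√0.965 = 864 rad/s.

ω_n ≈ 864 rad/s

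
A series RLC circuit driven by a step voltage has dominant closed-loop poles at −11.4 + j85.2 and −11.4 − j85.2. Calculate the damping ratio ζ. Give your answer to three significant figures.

|pole| = ω_n = √(11.4² + 85.2²) = 86.0 rad/s; ζ = cos θ = σ/ω_n = 0.133.

ζ ≈ 0.133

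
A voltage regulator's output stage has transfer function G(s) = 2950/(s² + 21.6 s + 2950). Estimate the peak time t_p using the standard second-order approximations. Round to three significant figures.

Matching coefficients with s² + 2ζω_n s + ω_n² gives ω_n² = 2950 ⇒ ω_n = 54.3 rad/s, and ζ = 21.6/(2ω_n) = 0.199.
ω_d = ω_n√(1−ζ²) = 53.2 rad/s. Then t_p = π/ω_d = 0.0590 s.

t_p ≈ 0.0590 s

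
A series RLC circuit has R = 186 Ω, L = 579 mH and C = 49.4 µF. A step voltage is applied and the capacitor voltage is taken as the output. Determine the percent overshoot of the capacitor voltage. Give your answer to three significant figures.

For a series RLC circuit (capacitor voltage as output), ω_n = 1/√(LC) = 1/√(579 mH · 49.4 µF) = 187 rad/s.
ζ = (R/2)·√(C/L) = (186/2)·√(49.4 µF/579 mH) = 0.859.
Overshoot: exp(−π·0.859/√(1−0.859²)) = 0.00514, i.e. 0.514%.

%OS ≈ 0.514%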